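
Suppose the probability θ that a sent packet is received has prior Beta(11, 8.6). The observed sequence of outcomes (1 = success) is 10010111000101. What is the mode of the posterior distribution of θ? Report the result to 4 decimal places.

θ̂_MAP = 0.5380

Prior: Beta(11, 8.6).
Data: 7 successes in 14 trials (from the sequence). The binomial likelihood contributes θ^7(1−θ)^7, so the posterior is Beta(11+7, 8.6+7) = Beta(18, 15.6).
For Beta(a, b) with a, b > 1 the mode is (a−1)/(a+b−2) = 17/31.6 ≈ 0.5380.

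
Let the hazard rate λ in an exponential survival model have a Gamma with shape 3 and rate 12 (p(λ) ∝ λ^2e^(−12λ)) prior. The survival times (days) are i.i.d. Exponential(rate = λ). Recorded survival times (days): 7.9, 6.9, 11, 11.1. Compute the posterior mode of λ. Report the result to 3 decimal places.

λ̂_MAP = 0.123

The Exponential(rate=λ) likelihood is ∝ λ^n e^(−λΣtᵢ). Here n = 4 and Σtᵢ = 7.9 + 6.9 + 11 + 11.1 = 36.9.
Posterior ∝ λ^2e^(−12λ) · λ^4e^(−36.9λ) = λ^6e^(−48.9λ), i.e. Gamma(7, 48.9).
Mode = (a−1)/b = 6/48.9 ≈ 0.123.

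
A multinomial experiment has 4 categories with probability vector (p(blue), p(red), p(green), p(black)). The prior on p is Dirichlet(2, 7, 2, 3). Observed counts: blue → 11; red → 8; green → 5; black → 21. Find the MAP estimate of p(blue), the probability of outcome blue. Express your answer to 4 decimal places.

MAP estimate of p(blue) = 0.2182

The posterior is Dirichlet(αᵢ + nᵢ) = Dirichlet(13, 15, 7, 24).
For a Dirichlet(a₁,…,a_K) with all aᵢ > 1, the mode has j-th component (aⱼ − 1)/(Σaᵢ − K).
Here Σaᵢ = 59 and K = 4, so p(blue) = (13 − 1)/(59 − 4) = 12/55 ≈ 0.2182.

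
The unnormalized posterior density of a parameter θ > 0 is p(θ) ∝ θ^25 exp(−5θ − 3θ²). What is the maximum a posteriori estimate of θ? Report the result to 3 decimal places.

θ̂_MAP = 1.667

ℓ'(θ) = 25/θ − 5 − 6θ. Setting this to zero and multiplying by θ: 6θ² + 5θ − 25 = 0.
θ = (−5 + √(5² + 4·6·25)) / (2·6) = (−5 + √625) / 12 = (−5 + 25)/12 = 5/3.
ℓ''(θ) = −25/θ² − 6 < 0, confirming a maximum.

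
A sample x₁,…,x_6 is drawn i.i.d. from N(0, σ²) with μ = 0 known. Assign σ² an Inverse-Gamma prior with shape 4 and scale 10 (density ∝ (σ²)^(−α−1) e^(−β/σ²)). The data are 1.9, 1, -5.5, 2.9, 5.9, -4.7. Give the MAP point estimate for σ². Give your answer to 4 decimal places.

Sum of squared deviations about the known mean: SS = (1.9−0)² + (1−0)² + (-5.5−0)² + (2.9−0)² + (5.9−0)² + (-4.7−0)² = 100.17.
The Normal likelihood contributes (σ²)^(−n/2) exp(−SS/(2σ²)), so the posterior is Inverse-Gamma(α + n/2, β + SS/2) = Inverse-Gamma(7, 60.085).
The mode of Inverse-Gamma(a, b) is b/(a+1) = 60.085/8 ≈ 7.5106.

σ̂²_MAP = 7.5106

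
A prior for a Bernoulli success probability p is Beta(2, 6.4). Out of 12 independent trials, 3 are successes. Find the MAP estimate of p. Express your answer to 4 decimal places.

p̂_MAP = 0.2174

Prior: Beta(2, 6.4).
Data: 3 successes in 12 trials. The binomial likelihood contributes p^3(1−p)^9, so the posterior is Beta(2+3, 6.4+9) = Beta(5, 15.4).
For Beta(a, b) with a, b > 1 the mode is (a−1)/(a+b−2) = 4/18.4 ≈ 0.2174.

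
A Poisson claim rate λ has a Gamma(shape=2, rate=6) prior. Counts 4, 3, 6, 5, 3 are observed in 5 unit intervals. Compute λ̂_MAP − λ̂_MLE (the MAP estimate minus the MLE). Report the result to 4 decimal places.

MAP − MLE = -2.2000

Σxᵢ = 21. Posterior is Gamma(23, 11); MAP = (23−1)/11 = 22/11 ≈ 2.00000.
MLE = x̄ = 21/5 ≈ 4.20000.
Difference = 22/11 − 21/5 = -11/5 ≈ -2.2000.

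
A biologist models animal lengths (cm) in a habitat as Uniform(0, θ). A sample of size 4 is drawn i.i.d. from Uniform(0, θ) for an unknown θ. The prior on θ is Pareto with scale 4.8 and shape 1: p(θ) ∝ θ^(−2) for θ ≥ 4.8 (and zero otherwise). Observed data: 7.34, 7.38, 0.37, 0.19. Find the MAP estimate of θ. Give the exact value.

The Uniform(0, θ) likelihood is θ^(−n) for θ ≥ max(xᵢ), zero otherwise. Here max(xᵢ) = 7.38.
Posterior ∝ θ^(−2) · θ^(−4) = θ^(−6) on θ ≥ max(4.8, 7.38) = 7.38.
This density is strictly decreasing in θ, so the posterior mode lies at the lower boundary of the support.

θ̂_MAP = 7.38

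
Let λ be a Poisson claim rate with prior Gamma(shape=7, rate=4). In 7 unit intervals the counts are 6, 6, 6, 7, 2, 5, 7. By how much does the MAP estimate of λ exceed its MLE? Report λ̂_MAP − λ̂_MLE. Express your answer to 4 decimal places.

MAP − MLE = -1.4805

Σxᵢ = 39. Posterior is Gamma(46, 11); MAP = (46−1)/11 = 45/11 ≈ 4.09091.
MLE = x̄ = 39/7 ≈ 5.57143.
Difference = 45/11 − 39/7 = -114/77 ≈ -1.4805.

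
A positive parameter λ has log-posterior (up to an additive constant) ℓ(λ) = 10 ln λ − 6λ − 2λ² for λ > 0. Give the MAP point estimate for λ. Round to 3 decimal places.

λ̂_MAP = 1.000

ℓ'(λ) = 10/λ − 6 − 4λ. Setting this to zero and multiplying by λ: 4λ² + 6λ − 10 = 0.
λ = (−6 + √(6² + 4·4·10)) / (2·4) = (−6 + √196) / 8 = (−6 + 14)/8 = 1.
ℓ''(λ) = −10/λ² − 4 < 0, confirming a maximum.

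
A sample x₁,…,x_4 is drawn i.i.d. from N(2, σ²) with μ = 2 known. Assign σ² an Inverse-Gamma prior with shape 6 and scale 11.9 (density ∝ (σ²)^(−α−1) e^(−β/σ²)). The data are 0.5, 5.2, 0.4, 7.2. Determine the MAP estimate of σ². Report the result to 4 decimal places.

Sum of squared deviations about the known mean: SS = (0.5−2)² + (5.2−2)² + (0.4−2)² + (7.2−2)² = 42.09.
The Normal likelihood contributes (σ²)^(−n/2) exp(−SS/(2σ²)), so the posterior is Inverse-Gamma(α + n/2, β + SS/2) = Inverse-Gamma(8, 32.945).
The mode of Inverse-Gamma(a, b) is b/(a+1) = 32.945/9 ≈ 3.6606.

σ̂²_MAP = 3.6606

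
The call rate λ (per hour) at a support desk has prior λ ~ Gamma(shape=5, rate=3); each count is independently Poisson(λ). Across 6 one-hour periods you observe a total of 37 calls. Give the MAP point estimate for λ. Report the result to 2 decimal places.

Σxᵢ = 37, n = 6.
Posterior ∝ λ^4e^(−3λ) · λ^37e^(−6λ) = λ^41e^(−9λ), i.e. Gamma(shape=42, rate=9).
The mode of a Gamma(a, b) with a ≥ 1 (shape–rate) is (a−1)/b = 41/9 ≈ 4.56.

λ̂_MAP = 4.56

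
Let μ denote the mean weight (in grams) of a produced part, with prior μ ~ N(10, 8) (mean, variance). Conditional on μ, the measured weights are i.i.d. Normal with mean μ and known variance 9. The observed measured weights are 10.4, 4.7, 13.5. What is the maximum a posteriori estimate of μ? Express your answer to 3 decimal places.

μ̂_MAP = 9.661

n = 3; x̄ = (10.4 + 4.7 + 13.5)/3 = 28.6/3 = 143/15 ≈ 9.5333.
For a Normal prior and Normal likelihood with known variance, the posterior is Normal; its mode equals its mean, the precision-weighted average.
Prior precision 1/σ₀² = 1/8 = 0.125; data precision n/σ² = 3/9 = 1/3.
μ̂ = (0.125·10 + (1/3)·(143/15)) / (0.125 + 1/3) = (797/180)/(11/24) = 1594/165 ≈ 9.661.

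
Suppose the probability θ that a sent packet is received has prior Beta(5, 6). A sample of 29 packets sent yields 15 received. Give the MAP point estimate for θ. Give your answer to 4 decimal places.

θ̂_MAP = 0.5000

Prior: Beta(5, 6).
Data: 15 successes in 29 trials. The binomial likelihood contributes θ^15(1−θ)^14, so the posterior is Beta(5+15, 6+14) = Beta(20, 20).
For Beta(a, b) with a, b > 1 the mode is (a−1)/(a+b−2) = 19/38 ≈ 0.5000.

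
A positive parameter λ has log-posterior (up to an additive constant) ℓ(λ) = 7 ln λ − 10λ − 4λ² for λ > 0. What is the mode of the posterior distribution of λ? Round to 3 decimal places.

ℓ'(λ) = 7/λ − 10 − 8λ. Setting this to zero and multiplying by λ: 8λ² + 10λ − 7 = 0.
λ = (−10 + √(10² + 4·8·7)) / (2·8) = (−10 + √324) / 16 = (−10 + 18)/16 = 1/2.
ℓ''(λ) = −7/λ² − 8 < 0, confirming a maximum.

λ̂_MAP = 0.500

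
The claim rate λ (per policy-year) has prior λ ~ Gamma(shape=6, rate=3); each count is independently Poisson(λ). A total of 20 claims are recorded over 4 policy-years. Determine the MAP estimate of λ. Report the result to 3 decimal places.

Σxᵢ = 20, n = 4.
Posterior ∝ λ^5e^(−3λ) · λ^20e^(−4λ) = λ^25e^(−7λ), i.e. Gamma(shape=26, rate=7).
The mode of a Gamma(a, b) with a ≥ 1 (shape–rate) is (a−1)/b = 25/7 ≈ 3.571.

λ̂_MAP = 3.571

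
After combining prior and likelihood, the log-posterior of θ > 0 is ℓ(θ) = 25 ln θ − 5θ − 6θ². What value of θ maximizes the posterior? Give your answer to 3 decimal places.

θ̂_MAP = 1.250

ℓ'(θ) = 25/θ − 5 − 12θ. Setting this to zero and multiplying by θ: 12θ² + 5θ − 25 = 0.
θ = (−5 + √(5² + 4·12·25)) / (2·12) = (−5 + √1225) / 24 = (−5 + 35)/24 = 5/4.
ℓ''(θ) = −25/θ² − 12 < 0, confirming a maximum.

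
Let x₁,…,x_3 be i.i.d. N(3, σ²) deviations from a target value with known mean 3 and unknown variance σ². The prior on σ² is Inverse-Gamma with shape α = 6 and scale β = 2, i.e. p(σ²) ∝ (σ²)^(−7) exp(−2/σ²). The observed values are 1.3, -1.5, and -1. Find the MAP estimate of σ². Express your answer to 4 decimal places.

σ̂²_MAP = 2.5376

Sum of squared deviations about the known mean: SS = (1.3−3)² + (-1.5−3)² + (-1−3)² = 39.14.
The Normal likelihood contributes (σ²)^(−n/2) exp(−SS/(2σ²)), so the posterior is Inverse-Gamma(α + n/2, β + SS/2) = Inverse-Gamma(7.5, 21.57).
The mode of Inverse-Gamma(a, b) is b/(a+1) = 21.57/8.5 ≈ 2.5376.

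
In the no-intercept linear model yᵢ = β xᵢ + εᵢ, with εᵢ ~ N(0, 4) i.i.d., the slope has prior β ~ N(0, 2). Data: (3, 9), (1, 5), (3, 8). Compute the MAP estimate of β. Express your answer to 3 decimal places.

β̂_MAP = 2.667

log p(β | y) = −Σ(yᵢ − βxᵢ)²/(2·4) − β²/(2·2) + const.
Setting the derivative to zero: Σxᵢ(yᵢ − βxᵢ)/4 − β/2 = 0, so β = Σxᵢyᵢ / (Σxᵢ² + σ²/τ²).
Σxᵢyᵢ = 3·9 + 1·5 + 3·8 = 56; Σxᵢ² = 19; σ²/τ² = 2.
β̂_MAP = 56 / (19 + 2) = 56/21 ≈ 2.667.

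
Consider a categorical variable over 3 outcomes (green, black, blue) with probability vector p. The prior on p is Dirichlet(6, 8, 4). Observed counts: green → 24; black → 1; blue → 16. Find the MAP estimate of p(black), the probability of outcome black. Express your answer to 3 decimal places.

The posterior is Dirichlet(αᵢ + nᵢ) = Dirichlet(30, 9, 20).
For a Dirichlet(a₁,…,a_K) with all aᵢ > 1, the mode has j-th component (aⱼ − 1)/(Σaᵢ − K).
Here Σaᵢ = 59 and K = 3, so p(black) = (9 − 1)/(59 − 3) = 8/56 ≈ 0.143.

MAP estimate of p(black) = 0.143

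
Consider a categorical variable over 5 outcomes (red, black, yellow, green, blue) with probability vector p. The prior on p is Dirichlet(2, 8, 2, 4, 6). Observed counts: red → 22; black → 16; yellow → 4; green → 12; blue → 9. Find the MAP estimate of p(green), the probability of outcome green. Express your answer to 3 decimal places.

The posterior is Dirichlet(αᵢ + nᵢ) = Dirichlet(24, 24, 6, 16, 15).
For a Dirichlet(a₁,…,a_K) with all aᵢ > 1, the mode has j-th component (aⱼ − 1)/(Σaᵢ − K).
Here Σaᵢ = 85 and K = 5, so p(green) = (16 − 1)/(85 − 5) = 15/80 ≈ 0.188.

MAP estimate of p(green) = 0.188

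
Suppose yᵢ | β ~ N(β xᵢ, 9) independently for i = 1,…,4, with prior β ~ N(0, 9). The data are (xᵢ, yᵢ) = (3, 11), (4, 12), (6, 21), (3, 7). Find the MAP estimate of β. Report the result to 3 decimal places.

β̂_MAP = 3.211

log p(β | y) = −Σ(yᵢ − βxᵢ)²/(2·9) − β²/(2·9) + const.
Setting the derivative to zero: Σxᵢ(yᵢ − βxᵢ)/9 − β/9 = 0, so β = Σxᵢyᵢ / (Σxᵢ² + σ²/τ²).
Σxᵢyᵢ = 3·11 + 4·12 + 6·21 + 3·7 = 228; Σxᵢ² = 70; σ²/τ² = 1.
β̂_MAP = 228 / (70 + 1) = 228/71 ≈ 3.211.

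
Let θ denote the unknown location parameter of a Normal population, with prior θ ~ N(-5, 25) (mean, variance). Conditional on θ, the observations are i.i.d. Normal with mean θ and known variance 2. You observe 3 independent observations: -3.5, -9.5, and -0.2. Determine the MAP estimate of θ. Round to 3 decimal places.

n = 3; x̄ = ((-3.5) + (-9.5) + (-0.2))/3 = -13.2/3 = -4.4.
For a Normal prior and Normal likelihood with known variance, the posterior is Normal; its mode equals its mean, the precision-weighted average.
Prior precision 1/σ₀² = 1/25 = 0.04; data precision n/σ² = 3/2 = 1.5.
θ̂ = (0.04·(-5) + 1.5·(-4.4)) / (0.04 + 1.5) = (-6.8)/1.54 = -340/77 ≈ -4.416.

θ̂_MAP = -4.416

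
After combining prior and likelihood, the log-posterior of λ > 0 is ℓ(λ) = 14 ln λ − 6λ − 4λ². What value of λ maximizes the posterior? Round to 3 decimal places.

ℓ'(λ) = 14/λ − 6 − 8λ. Setting this to zero and multiplying by λ: 8λ² + 6λ − 14 = 0.
λ = (−6 + √(6² + 4·8·14)) / (2·8) = (−6 + √484) / 16 = (−6 + 22)/16 = 1.
ℓ''(λ) = −14/λ² − 8 < 0, confirming a maximum.

λ̂_MAP = 1.000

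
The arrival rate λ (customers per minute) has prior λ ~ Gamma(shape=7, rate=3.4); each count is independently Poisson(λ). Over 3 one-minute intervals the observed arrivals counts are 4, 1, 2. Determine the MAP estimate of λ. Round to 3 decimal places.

Σxᵢ = 4+1+2 = 7, with n = 3.
Posterior ∝ λ^6e^(−3.4λ) · λ^7e^(−3λ) = λ^13e^(−6.4λ), i.e. Gamma(shape=14, rate=6.4).
The mode of a Gamma(a, b) with a ≥ 1 (shape–rate) is (a−1)/b = 13/6.4 ≈ 2.031.

λ̂_MAP = 2.031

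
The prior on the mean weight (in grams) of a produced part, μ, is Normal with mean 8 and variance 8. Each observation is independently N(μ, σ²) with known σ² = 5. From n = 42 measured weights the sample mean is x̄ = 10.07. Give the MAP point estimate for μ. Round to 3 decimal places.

μ̂_MAP = 10.040

n = 42, x̄ = 10.07.
For a Normal prior and Normal likelihood with known variance, the posterior is Normal; its mode equals its mean, the precision-weighted average.
Prior precision 1/σ₀² = 1/8 = 0.125; data precision n/σ² = 42/5 = 8.4.
μ̂ = (0.125·8 + 8.4·10.07) / (0.125 + 8.4) = 85.588/8.525 = 85588/8525 ≈ 10.040.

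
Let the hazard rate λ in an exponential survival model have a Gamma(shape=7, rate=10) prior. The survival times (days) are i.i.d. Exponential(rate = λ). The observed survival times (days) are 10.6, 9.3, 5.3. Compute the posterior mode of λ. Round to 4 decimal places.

λ̂_MAP = 0.2557

The Exponential(rate=λ) likelihood is ∝ λ^n e^(−λΣtᵢ). Here n = 3 and Σtᵢ = 10.6 + 9.3 + 5.3 = 25.2.
Posterior ∝ λ^6e^(−10λ) · λ^3e^(−25.2λ) = λ^9e^(−35.2λ), i.e. Gamma(10, 35.2).
Mode = (a−1)/b = 9/35.2 ≈ 0.2557.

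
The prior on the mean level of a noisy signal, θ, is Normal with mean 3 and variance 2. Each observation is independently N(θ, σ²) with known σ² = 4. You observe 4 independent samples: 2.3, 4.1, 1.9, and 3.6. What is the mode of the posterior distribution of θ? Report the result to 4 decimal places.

θ̂_MAP = 2.9833

n = 4; x̄ = (2.3 + 4.1 + 1.9 + 3.6)/4 = 11.9/4 = 2.975.
For a Normal prior and Normal likelihood with known variance, the posterior is Normal; its mode equals its mean, the precision-weighted average.
Prior precision 1/σ₀² = 1/2 = 0.5; data precision n/σ² = 4/4 = 1.
θ̂ = (0.5·3 + 1·2.975) / (0.5 + 1) = 4.475/1.5 = 179/60 ≈ 2.9833.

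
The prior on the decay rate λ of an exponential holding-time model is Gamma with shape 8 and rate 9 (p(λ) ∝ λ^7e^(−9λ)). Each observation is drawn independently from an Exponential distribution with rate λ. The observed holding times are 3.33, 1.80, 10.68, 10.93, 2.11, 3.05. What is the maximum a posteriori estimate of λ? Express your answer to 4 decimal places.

The Exponential(rate=λ) likelihood is ∝ λ^n e^(−λΣtᵢ). Here n = 6 and Σtᵢ = 3.33 + 1.80 + 10.68 + 10.93 + 2.11 + 3.05 = 31.90.
Posterior ∝ λ^7e^(−9λ) · λ^6e^(−31.90λ) = λ^13e^(−40.90λ), i.e. Gamma(14, 40.90).
Mode = (a−1)/b = 13/40.90 ≈ 0.3178.

λ̂_MAP = 0.3178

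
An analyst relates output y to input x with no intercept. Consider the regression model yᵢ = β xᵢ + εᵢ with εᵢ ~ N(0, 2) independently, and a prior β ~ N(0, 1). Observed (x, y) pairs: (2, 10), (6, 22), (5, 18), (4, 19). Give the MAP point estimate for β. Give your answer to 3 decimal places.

β̂_MAP = 3.831

log p(β | y) = −Σ(yᵢ − βxᵢ)²/(2·2) − β²/(2·1) + const.
Setting the derivative to zero: Σxᵢ(yᵢ − βxᵢ)/2 − β/1 = 0, so β = Σxᵢyᵢ / (Σxᵢ² + σ²/τ²).
Σxᵢyᵢ = 2·10 + 6·22 + 5·18 + 4·19 = 318; Σxᵢ² = 81; σ²/τ² = 2.
β̂_MAP = 318 / (81 + 2) = 318/83 ≈ 3.831.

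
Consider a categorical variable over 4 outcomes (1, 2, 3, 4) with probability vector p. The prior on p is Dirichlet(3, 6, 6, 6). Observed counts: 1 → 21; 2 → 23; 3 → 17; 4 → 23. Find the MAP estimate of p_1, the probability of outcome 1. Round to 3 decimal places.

The posterior is Dirichlet(αᵢ + nᵢ) = Dirichlet(24, 29, 23, 29).
For a Dirichlet(a₁,…,a_K) with all aᵢ > 1, the mode has j-th component (aⱼ − 1)/(Σaᵢ − K).
Here Σaᵢ = 105 and K = 4, so p_1 = (24 − 1)/(105 − 4) = 23/101 ≈ 0.228.

MAP estimate: 0.228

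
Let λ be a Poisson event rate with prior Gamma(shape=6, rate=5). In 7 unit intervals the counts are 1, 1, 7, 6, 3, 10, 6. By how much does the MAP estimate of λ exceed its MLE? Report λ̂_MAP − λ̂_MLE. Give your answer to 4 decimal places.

Σxᵢ = 34. Posterior is Gamma(40, 12); MAP = (40−1)/12 = 39/12 ≈ 3.25000.
MLE = x̄ = 34/7 ≈ 4.85714.
Difference = 39/12 − 34/7 = -45/28 ≈ -1.6071.

MAP − MLE = -1.6071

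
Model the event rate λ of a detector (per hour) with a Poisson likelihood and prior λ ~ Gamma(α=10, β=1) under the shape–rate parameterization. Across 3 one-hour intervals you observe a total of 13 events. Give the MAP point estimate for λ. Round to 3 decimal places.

λ̂_MAP = 5.500

Σxᵢ = 13, n = 3.
Posterior ∝ λ^9e^(−1λ) · λ^13e^(−3λ) = λ^22e^(−4λ), i.e. Gamma(shape=23, rate=4).
The mode of a Gamma(a, b) with a ≥ 1 (shape–rate) is (a−1)/b = 22/4 ≈ 5.500.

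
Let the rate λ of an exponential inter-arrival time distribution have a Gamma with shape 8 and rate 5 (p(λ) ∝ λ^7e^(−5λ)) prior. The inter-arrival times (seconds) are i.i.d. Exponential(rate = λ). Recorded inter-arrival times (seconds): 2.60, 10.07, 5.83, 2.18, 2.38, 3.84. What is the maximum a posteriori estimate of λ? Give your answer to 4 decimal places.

λ̂_MAP = 0.4075

The Exponential(rate=λ) likelihood is ∝ λ^n e^(−λΣtᵢ). Here n = 6 and Σtᵢ = 2.60 + 10.07 + 5.83 + 2.18 + 2.38 + 3.84 = 26.90.
Posterior ∝ λ^7e^(−5λ) · λ^6e^(−26.90λ) = λ^13e^(−31.90λ), i.e. Gamma(14, 31.90).
Mode = (a−1)/b = 13/31.90 ≈ 0.4075.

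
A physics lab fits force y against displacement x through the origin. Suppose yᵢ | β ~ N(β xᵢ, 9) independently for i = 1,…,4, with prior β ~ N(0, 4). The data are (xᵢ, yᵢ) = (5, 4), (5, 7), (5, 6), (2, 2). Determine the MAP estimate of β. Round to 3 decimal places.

β̂_MAP = 1.095

log p(β | y) = −Σ(yᵢ − βxᵢ)²/(2·9) − β²/(2·4) + const.
Setting the derivative to zero: Σxᵢ(yᵢ − βxᵢ)/9 − β/4 = 0, so β = Σxᵢyᵢ / (Σxᵢ² + σ²/τ²).
Σxᵢyᵢ = 5·4 + 5·7 + 5·6 + 2·2 = 89; Σxᵢ² = 79; σ²/τ² = 2.25.
β̂_MAP = 89 / (79 + 2.25) = 89/81.25 ≈ 1.095.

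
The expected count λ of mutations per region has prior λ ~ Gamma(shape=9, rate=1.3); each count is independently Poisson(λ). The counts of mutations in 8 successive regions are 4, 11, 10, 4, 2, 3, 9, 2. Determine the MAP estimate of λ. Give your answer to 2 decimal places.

Σxᵢ = 4+11+10+4+2+3+9+2 = 45, with n = 8.
Posterior ∝ λ^8e^(−1.3λ) · λ^45e^(−8λ) = λ^53e^(−9.3λ), i.e. Gamma(shape=54, rate=9.3).
The mode of a Gamma(a, b) with a ≥ 1 (shape–rate) is (a−1)/b = 53/9.3 ≈ 5.70.

λ̂_MAP = 5.70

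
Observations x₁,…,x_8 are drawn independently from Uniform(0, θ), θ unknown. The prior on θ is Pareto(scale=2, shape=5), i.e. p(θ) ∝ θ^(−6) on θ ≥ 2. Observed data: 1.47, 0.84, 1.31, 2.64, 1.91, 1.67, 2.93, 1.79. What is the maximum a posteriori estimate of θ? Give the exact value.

θ̂_MAP = 2.93

The Uniform(0, θ) likelihood is θ^(−n) for θ ≥ max(xᵢ), zero otherwise. Here max(xᵢ) = 2.93.
Posterior ∝ θ^(−6) · θ^(−8) = θ^(−14) on θ ≥ max(2, 2.93) = 2.93.
This density is strictly decreasing in θ, so the posterior mode lies at the lower boundary of the support.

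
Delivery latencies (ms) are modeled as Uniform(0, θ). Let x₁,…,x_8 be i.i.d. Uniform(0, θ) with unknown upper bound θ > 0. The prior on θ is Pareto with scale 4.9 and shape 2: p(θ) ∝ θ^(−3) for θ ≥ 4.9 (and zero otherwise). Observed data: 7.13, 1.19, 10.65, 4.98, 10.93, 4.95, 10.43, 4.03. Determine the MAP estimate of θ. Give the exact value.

θ̂_MAP = 10.93

The Uniform(0, θ) likelihood is θ^(−n) for θ ≥ max(xᵢ), zero otherwise. Here max(xᵢ) = 10.93.
Posterior ∝ θ^(−3) · θ^(−8) = θ^(−11) on θ ≥ max(4.9, 10.93) = 10.93.
This density is strictly decreasing in θ, so the posterior mode lies at the lower boundary of the support.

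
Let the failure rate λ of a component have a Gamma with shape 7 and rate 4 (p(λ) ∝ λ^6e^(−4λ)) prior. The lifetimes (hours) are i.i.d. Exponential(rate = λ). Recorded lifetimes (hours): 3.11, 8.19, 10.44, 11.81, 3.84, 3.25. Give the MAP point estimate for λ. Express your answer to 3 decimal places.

λ̂_MAP = 0.269

The Exponential(rate=λ) likelihood is ∝ λ^n e^(−λΣtᵢ). Here n = 6 and Σtᵢ = 3.11 + 8.19 + 10.44 + 11.81 + 3.84 + 3.25 = 40.64.
Posterior ∝ λ^6e^(−4λ) · λ^6e^(−40.64λ) = λ^12e^(−44.64λ), i.e. Gamma(13, 44.64).
Mode = (a−1)/b = 12/44.64 ≈ 0.269.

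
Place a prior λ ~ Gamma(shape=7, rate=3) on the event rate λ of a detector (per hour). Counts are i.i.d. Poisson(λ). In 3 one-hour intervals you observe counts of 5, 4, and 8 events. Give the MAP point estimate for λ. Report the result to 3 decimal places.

λ̂_MAP = 3.833

Σxᵢ = 5+4+8 = 17, with n = 3.
Posterior ∝ λ^6e^(−3λ) · λ^17e^(−3λ) = λ^23e^(−6λ), i.e. Gamma(shape=24, rate=6).
The mode of a Gamma(a, b) with a ≥ 1 (shape–rate) is (a−1)/b = 23/6 ≈ 3.833.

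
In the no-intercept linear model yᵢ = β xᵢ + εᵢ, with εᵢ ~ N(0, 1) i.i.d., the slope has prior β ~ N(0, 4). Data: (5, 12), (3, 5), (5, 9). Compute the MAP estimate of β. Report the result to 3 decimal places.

log p(β | y) = −Σ(yᵢ − βxᵢ)²/(2·1) − β²/(2·4) + const.
Setting the derivative to zero: Σxᵢ(yᵢ − βxᵢ)/1 − β/4 = 0, so β = Σxᵢyᵢ / (Σxᵢ² + σ²/τ²).
Σxᵢyᵢ = 5·12 + 3·5 + 5·9 = 120; Σxᵢ² = 59; σ²/τ² = 0.25.
β̂_MAP = 120 / (59 + 0.25) = 120/59.25 ≈ 2.025.

β̂_MAP = 2.025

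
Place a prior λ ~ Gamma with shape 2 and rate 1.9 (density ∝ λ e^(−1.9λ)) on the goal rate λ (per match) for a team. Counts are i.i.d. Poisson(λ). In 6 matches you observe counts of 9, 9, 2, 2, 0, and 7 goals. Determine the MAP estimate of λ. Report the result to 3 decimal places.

λ̂_MAP = 3.797

Σxᵢ = 9+9+2+2+0+7 = 29, with n = 6.
Posterior ∝ λe^(−1.9λ) · λ^29e^(−6λ) = λ^30e^(−7.9λ), i.e. Gamma(shape=31, rate=7.9).
The mode of a Gamma(a, b) with a ≥ 1 (shape–rate) is (a−1)/b = 30/7.9 ≈ 3.797.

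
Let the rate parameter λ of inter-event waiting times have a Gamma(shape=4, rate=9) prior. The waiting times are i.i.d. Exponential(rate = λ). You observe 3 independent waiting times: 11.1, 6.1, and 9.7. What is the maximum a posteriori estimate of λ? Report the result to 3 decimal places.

λ̂_MAP = 0.167

The Exponential(rate=λ) likelihood is ∝ λ^n e^(−λΣtᵢ). Here n = 3 and Σtᵢ = 11.1 + 6.1 + 9.7 = 26.9.
Posterior ∝ λ^3e^(−9λ) · λ^3e^(−26.9λ) = λ^6e^(−35.9λ), i.e. Gamma(7, 35.9).
Mode = (a−1)/b = 6/35.9 ≈ 0.167.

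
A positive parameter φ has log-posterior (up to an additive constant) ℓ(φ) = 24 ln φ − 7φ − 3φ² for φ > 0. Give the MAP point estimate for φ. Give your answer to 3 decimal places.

φ̂_MAP = 1.500

ℓ'(φ) = 24/φ − 7 − 6φ. Setting this to zero and multiplying by φ: 6φ² + 7φ − 24 = 0.
φ = (−7 + √(7² + 4·6·24)) / (2·6) = (−7 + √625) / 12 = (−7 + 25)/12 = 3/2.
ℓ''(φ) = −24/φ² − 6 < 0, confirming a maximum.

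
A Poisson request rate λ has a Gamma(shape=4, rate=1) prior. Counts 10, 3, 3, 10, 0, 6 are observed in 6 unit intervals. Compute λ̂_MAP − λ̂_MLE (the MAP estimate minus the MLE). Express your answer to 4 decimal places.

Σxᵢ = 32. Posterior is Gamma(36, 7); MAP = (36−1)/7 = 35/7 ≈ 5.00000.
MLE = x̄ = 32/6 ≈ 5.33333.
Difference = 35/7 − 32/6 = -1/3 ≈ -0.3333.

MAP − MLE = -0.3333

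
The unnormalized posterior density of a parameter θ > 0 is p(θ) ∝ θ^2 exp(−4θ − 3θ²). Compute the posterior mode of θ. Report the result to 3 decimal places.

ℓ'(θ) = 2/θ − 4 − 6θ. Setting this to zero and multiplying by θ: 6θ² + 4θ − 2 = 0.
θ = (−4 + √(4² + 4·6·2)) / (2·6) = (−4 + √64) / 12 = (−4 + 8)/12 = 1/3.
ℓ''(θ) = −2/θ² − 6 < 0, confirming a maximum.

θ̂_MAP = 0.333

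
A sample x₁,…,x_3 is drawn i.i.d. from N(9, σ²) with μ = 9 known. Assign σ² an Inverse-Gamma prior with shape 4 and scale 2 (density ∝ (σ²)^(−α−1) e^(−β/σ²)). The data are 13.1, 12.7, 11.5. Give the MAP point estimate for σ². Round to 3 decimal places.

Sum of squared deviations about the known mean: SS = (13.1−9)² + (12.7−9)² + (11.5−9)² = 36.75.
The Normal likelihood contributes (σ²)^(−n/2) exp(−SS/(2σ²)), so the posterior is Inverse-Gamma(α + n/2, β + SS/2) = Inverse-Gamma(5.5, 20.375).
The mode of Inverse-Gamma(a, b) is b/(a+1) = 20.375/6.5 ≈ 3.135.

σ̂²_MAP = 3.135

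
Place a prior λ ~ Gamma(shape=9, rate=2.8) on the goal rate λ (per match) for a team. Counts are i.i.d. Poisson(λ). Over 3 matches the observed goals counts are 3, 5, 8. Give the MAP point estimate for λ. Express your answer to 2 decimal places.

λ̂_MAP = 4.14

Σxᵢ = 3+5+8 = 16, with n = 3.
Posterior ∝ λ^8e^(−2.8λ) · λ^16e^(−3λ) = λ^24e^(−5.8λ), i.e. Gamma(shape=25, rate=5.8).
The mode of a Gamma(a, b) with a ≥ 1 (shape–rate) is (a−1)/b = 24/5.8 ≈ 4.14.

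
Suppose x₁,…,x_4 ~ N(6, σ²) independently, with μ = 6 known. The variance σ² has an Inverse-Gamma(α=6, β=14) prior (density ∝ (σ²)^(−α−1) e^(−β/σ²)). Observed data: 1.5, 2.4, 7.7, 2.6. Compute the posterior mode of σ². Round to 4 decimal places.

σ̂²_MAP = 4.2033

Sum of squared deviations about the known mean: SS = (1.5−6)² + (2.4−6)² + (7.7−6)² + (2.6−6)² = 47.66.
The Normal likelihood contributes (σ²)^(−n/2) exp(−SS/(2σ²)), so the posterior is Inverse-Gamma(α + n/2, β + SS/2) = Inverse-Gamma(8, 37.83).
The mode of Inverse-Gamma(a, b) is b/(a+1) = 37.83/9 ≈ 4.2033.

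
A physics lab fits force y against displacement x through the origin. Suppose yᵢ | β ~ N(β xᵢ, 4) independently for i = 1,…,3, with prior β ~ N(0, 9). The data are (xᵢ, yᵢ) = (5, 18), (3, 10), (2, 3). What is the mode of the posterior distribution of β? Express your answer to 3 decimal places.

β̂_MAP = 3.277

log p(β | y) = −Σ(yᵢ − βxᵢ)²/(2·4) − β²/(2·9) + const.
Setting the derivative to zero: Σxᵢ(yᵢ − βxᵢ)/4 − β/9 = 0, so β = Σxᵢyᵢ / (Σxᵢ² + σ²/τ²).
Σxᵢyᵢ = 5·18 + 3·10 + 2·3 = 126; Σxᵢ² = 38; σ²/τ² = 4/9.
β̂_MAP = 126 / (38 + 4/9) = 126/(346/9) = 567/173 ≈ 3.277.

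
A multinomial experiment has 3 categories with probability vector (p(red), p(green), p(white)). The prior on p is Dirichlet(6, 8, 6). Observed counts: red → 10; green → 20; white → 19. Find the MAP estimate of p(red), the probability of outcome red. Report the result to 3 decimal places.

MAP estimate of p(red) = 0.227

The posterior is Dirichlet(αᵢ + nᵢ) = Dirichlet(16, 28, 25).
For a Dirichlet(a₁,…,a_K) with all aᵢ > 1, the mode has j-th component (aⱼ − 1)/(Σaᵢ − K).
Here Σaᵢ = 69 and K = 3, so p(red) = (16 − 1)/(69 − 3) = 15/66 ≈ 0.227.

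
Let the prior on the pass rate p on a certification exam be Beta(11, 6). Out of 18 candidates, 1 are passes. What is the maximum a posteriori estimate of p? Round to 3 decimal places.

Prior: Beta(11, 6).
Data: 1 success in 18 trials. The binomial likelihood contributes p(1−p)^17, so the posterior is Beta(11+1, 6+17) = Beta(12, 23).
For Beta(a, b) with a, b > 1 the mode is (a−1)/(a+b−2) = 11/33 ≈ 0.333.

p̂_MAP = 0.333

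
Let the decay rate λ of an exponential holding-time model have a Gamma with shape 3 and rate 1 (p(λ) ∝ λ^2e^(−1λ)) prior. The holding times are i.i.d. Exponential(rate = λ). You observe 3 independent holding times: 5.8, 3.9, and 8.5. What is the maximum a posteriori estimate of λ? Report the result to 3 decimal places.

λ̂_MAP = 0.260

The Exponential(rate=λ) likelihood is ∝ λ^n e^(−λΣtᵢ). Here n = 3 and Σtᵢ = 5.8 + 3.9 + 8.5 = 18.2.
Posterior ∝ λ^2e^(−1λ) · λ^3e^(−18.2λ) = λ^5e^(−19.2λ), i.e. Gamma(6, 19.2).
Mode = (a−1)/b = 5/19.2 ≈ 0.260.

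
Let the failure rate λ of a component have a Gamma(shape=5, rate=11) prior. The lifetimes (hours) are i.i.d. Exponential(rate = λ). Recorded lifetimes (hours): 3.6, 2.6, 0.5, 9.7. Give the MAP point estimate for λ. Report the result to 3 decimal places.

The Exponential(rate=λ) likelihood is ∝ λ^n e^(−λΣtᵢ). Here n = 4 and Σtᵢ = 3.6 + 2.6 + 0.5 + 9.7 = 16.4.
Posterior ∝ λ^4e^(−11λ) · λ^4e^(−16.4λ) = λ^8e^(−27.4λ), i.e. Gamma(9, 27.4).
Mode = (a−1)/b = 8/27.4 ≈ 0.292.

λ̂_MAP = 0.292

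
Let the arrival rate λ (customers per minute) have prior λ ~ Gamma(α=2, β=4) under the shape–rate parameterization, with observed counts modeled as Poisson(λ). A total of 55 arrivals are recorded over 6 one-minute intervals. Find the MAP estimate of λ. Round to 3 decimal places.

Σxᵢ = 55, n = 6.
Posterior ∝ λe^(−4λ) · λ^55e^(−6λ) = λ^56e^(−10λ), i.e. Gamma(shape=57, rate=10).
The mode of a Gamma(a, b) with a ≥ 1 (shape–rate) is (a−1)/b = 56/10 ≈ 5.600.

λ̂_MAP = 5.600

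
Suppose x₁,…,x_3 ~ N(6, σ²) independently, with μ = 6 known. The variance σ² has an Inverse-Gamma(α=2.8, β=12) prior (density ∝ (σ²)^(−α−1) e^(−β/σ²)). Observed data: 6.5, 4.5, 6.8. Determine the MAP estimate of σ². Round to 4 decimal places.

Sum of squared deviations about the known mean: SS = (6.5−6)² + (4.5−6)² + (6.8−6)² = 3.14.
The Normal likelihood contributes (σ²)^(−n/2) exp(−SS/(2σ²)), so the posterior is Inverse-Gamma(α + n/2, β + SS/2) = Inverse-Gamma(4.3, 13.57).
The mode of Inverse-Gamma(a, b) is b/(a+1) = 13.57/5.3 ≈ 2.5604.

σ̂²_MAP = 2.5604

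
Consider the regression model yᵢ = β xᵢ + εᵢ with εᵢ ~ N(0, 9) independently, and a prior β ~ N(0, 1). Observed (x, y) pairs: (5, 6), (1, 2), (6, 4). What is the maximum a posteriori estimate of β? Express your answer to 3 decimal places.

β̂_MAP = 0.789

log p(β | y) = −Σ(yᵢ − βxᵢ)²/(2·9) − β²/(2·1) + const.
Setting the derivative to zero: Σxᵢ(yᵢ − βxᵢ)/9 − β/1 = 0, so β = Σxᵢyᵢ / (Σxᵢ² + σ²/τ²).
Σxᵢyᵢ = 5·6 + 1·2 + 6·4 = 56; Σxᵢ² = 62; σ²/τ² = 9.
β̂_MAP = 56 / (62 + 9) = 56/71 ≈ 0.789.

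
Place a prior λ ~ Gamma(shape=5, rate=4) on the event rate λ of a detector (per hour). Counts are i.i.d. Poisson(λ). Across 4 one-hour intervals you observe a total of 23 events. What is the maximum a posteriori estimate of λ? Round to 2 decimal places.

Σxᵢ = 23, n = 4.
Posterior ∝ λ^4e^(−4λ) · λ^23e^(−4λ) = λ^27e^(−8λ), i.e. Gamma(shape=28, rate=8).
The mode of a Gamma(a, b) with a ≥ 1 (shape–rate) is (a−1)/b = 27/8 ≈ 3.38.

λ̂_MAP = 3.38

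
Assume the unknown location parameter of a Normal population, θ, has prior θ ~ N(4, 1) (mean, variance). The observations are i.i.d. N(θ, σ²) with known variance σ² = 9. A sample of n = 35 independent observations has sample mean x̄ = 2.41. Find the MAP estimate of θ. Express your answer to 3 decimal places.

n = 35, x̄ = 2.41.
For a Normal prior and Normal likelihood with known variance, the posterior is Normal; its mode equals its mean, the precision-weighted average.
Prior precision 1/σ₀² = 1/1 = 1; data precision n/σ² = 35/9.
θ̂ = (1·4 + (35/9)·2.41) / (1 + 35/9) = (2407/180)/(44/9) = 2407/880 ≈ 2.735.

θ̂_MAP = 2.735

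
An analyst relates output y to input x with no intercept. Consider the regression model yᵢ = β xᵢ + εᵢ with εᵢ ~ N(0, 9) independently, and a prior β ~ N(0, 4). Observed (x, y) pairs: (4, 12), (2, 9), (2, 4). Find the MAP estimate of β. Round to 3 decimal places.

log p(β | y) = −Σ(yᵢ − βxᵢ)²/(2·9) − β²/(2·4) + const.
Setting the derivative to zero: Σxᵢ(yᵢ − βxᵢ)/9 − β/4 = 0, so β = Σxᵢyᵢ / (Σxᵢ² + σ²/τ²).
Σxᵢyᵢ = 4·12 + 2·9 + 2·4 = 74; Σxᵢ² = 24; σ²/τ² = 2.25.
β̂_MAP = 74 / (24 + 2.25) = 74/26.25 ≈ 2.819.

β̂_MAP = 2.819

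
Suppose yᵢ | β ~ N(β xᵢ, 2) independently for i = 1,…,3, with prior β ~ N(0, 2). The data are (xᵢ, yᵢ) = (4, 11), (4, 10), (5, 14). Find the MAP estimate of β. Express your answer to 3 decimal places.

β̂_MAP = 2.655

log p(β | y) = −Σ(yᵢ − βxᵢ)²/(2·2) − β²/(2·2) + const.
Setting the derivative to zero: Σxᵢ(yᵢ − βxᵢ)/2 − β/2 = 0, so β = Σxᵢyᵢ / (Σxᵢ² + σ²/τ²).
Σxᵢyᵢ = 4·11 + 4·10 + 5·14 = 154; Σxᵢ² = 57; σ²/τ² = 1.
β̂_MAP = 154 / (57 + 1) = 154/58 ≈ 2.655.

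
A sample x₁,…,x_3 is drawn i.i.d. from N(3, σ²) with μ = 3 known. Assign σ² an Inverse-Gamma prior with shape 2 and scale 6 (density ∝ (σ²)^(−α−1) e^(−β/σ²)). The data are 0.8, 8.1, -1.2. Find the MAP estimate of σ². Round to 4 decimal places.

σ̂²_MAP = 6.7211

Sum of squared deviations about the known mean: SS = (0.8−3)² + (8.1−3)² + (-1.2−3)² = 48.49.
The Normal likelihood contributes (σ²)^(−n/2) exp(−SS/(2σ²)), so the posterior is Inverse-Gamma(α + n/2, β + SS/2) = Inverse-Gamma(3.5, 30.245).
The mode of Inverse-Gamma(a, b) is b/(a+1) = 30.245/4.5 ≈ 6.7211.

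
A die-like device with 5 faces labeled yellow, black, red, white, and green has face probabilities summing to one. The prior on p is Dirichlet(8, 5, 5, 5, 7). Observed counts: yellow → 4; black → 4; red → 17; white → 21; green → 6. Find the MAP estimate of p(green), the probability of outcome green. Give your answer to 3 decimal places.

MAP estimate of p(green) = 0.156

The posterior is Dirichlet(αᵢ + nᵢ) = Dirichlet(12, 9, 22, 26, 13).
For a Dirichlet(a₁,…,a_K) with all aᵢ > 1, the mode has j-th component (aⱼ − 1)/(Σaᵢ − K).
Here Σaᵢ = 82 and K = 5, so p(green) = (13 − 1)/(82 − 5) = 12/77 ≈ 0.156.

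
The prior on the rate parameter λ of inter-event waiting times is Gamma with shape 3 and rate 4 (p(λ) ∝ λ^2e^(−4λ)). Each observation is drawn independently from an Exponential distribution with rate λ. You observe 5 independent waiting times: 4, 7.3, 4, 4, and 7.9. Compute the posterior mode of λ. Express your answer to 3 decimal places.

The Exponential(rate=λ) likelihood is ∝ λ^n e^(−λΣtᵢ). Here n = 5 and Σtᵢ = 4 + 7.3 + 4 + 4 + 7.9 = 27.2.
Posterior ∝ λ^2e^(−4λ) · λ^5e^(−27.2λ) = λ^7e^(−31.2λ), i.e. Gamma(8, 31.2).
Mode = (a−1)/b = 7/31.2 ≈ 0.224.

λ̂_MAP = 0.224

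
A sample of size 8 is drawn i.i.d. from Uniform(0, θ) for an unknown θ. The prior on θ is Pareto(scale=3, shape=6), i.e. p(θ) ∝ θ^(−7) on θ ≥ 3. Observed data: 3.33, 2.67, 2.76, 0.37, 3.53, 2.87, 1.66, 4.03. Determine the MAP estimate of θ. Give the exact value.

The Uniform(0, θ) likelihood is θ^(−n) for θ ≥ max(xᵢ), zero otherwise. Here max(xᵢ) = 4.03.
Posterior ∝ θ^(−7) · θ^(−8) = θ^(−15) on θ ≥ max(3, 4.03) = 4.03.
This density is strictly decreasing in θ, so the posterior mode lies at the lower boundary of the support.

θ̂_MAP = 4.03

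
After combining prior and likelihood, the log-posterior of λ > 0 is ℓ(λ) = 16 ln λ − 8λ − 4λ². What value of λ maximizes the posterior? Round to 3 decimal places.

ℓ'(λ) = 16/λ − 8 − 8λ. Setting this to zero and multiplying by λ: 8λ² + 8λ − 16 = 0.
λ = (−8 + √(8² + 4·8·16)) / (2·8) = (−8 + √576) / 16 = (−8 + 24)/16 = 1.
ℓ''(λ) = −16/λ² − 8 < 0, confirming a maximum.

λ̂_MAP = 1.000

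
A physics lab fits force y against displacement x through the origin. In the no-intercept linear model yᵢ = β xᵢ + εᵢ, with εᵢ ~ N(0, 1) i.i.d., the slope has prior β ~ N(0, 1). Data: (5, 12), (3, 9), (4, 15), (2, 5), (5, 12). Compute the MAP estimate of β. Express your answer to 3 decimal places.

β̂_MAP = 2.713

log p(β | y) = −Σ(yᵢ − βxᵢ)²/(2·1) − β²/(2·1) + const.
Setting the derivative to zero: Σxᵢ(yᵢ − βxᵢ)/1 − β/1 = 0, so β = Σxᵢyᵢ / (Σxᵢ² + σ²/τ²).
Σxᵢyᵢ = 5·12 + 3·9 + 4·15 + 2·5 + 5·12 = 217; Σxᵢ² = 79; σ²/τ² = 1.
β̂_MAP = 217 / (79 + 1) = 217/80 ≈ 2.713.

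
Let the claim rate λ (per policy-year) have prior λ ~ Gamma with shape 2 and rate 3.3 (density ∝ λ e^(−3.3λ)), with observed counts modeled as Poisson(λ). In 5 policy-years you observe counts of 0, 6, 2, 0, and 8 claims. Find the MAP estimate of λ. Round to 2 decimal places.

λ̂_MAP = 2.05

Σxᵢ = 0+6+2+0+8 = 16, with n = 5.
Posterior ∝ λe^(−3.3λ) · λ^16e^(−5λ) = λ^17e^(−8.3λ), i.e. Gamma(shape=18, rate=8.3).
The mode of a Gamma(a, b) with a ≥ 1 (shape–rate) is (a−1)/b = 17/8.3 ≈ 2.05.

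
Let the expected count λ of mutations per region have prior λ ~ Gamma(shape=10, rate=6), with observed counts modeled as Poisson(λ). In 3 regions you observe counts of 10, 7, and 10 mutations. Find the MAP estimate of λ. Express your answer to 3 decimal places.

Σxᵢ = 10+7+10 = 27, with n = 3.
Posterior ∝ λ^9e^(−6λ) · λ^27e^(−3λ) = λ^36e^(−9λ), i.e. Gamma(shape=37, rate=9).
The mode of a Gamma(a, b) with a ≥ 1 (shape–rate) is (a−1)/b = 36/9 ≈ 4.000.

λ̂_MAP = 4.000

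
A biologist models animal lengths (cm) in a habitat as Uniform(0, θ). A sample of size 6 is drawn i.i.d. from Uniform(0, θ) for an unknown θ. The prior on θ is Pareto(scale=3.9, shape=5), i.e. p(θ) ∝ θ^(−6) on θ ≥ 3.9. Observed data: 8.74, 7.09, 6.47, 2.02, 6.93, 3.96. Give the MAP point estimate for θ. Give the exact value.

The Uniform(0, θ) likelihood is θ^(−n) for θ ≥ max(xᵢ), zero otherwise. Here max(xᵢ) = 8.74.
Posterior ∝ θ^(−6) · θ^(−6) = θ^(−12) on θ ≥ max(3.9, 8.74) = 8.74.
This density is strictly decreasing in θ, so the posterior mode lies at the lower boundary of the support.

θ̂_MAP = 8.74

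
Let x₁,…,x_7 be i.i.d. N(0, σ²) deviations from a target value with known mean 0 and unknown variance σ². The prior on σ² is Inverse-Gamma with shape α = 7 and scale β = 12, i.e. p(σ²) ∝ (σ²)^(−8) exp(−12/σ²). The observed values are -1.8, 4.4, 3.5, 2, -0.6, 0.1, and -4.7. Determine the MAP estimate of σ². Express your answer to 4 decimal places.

σ̂²_MAP = 3.7091

Sum of squared deviations about the known mean: SS = (-1.8−0)² + (4.4−0)² + (3.5−0)² + (2−0)² + (-0.6−0)² + (0.1−0)² + (-4.7−0)² = 61.31.
The Normal likelihood contributes (σ²)^(−n/2) exp(−SS/(2σ²)), so the posterior is Inverse-Gamma(α + n/2, β + SS/2) = Inverse-Gamma(10.5, 42.655).
The mode of Inverse-Gamma(a, b) is b/(a+1) = 42.655/11.5 ≈ 3.7091.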